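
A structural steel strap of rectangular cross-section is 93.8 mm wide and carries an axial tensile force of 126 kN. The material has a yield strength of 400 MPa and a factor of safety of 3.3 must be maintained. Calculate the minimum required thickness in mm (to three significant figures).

σ_allow = 400/3.3 = 121.2 MPa.
Required area A = F/σ_allow = 126000/121.2 = 1040 mm².
t = A/w = 1040/93.8 = 11.08 mm.

t = 11.1 mm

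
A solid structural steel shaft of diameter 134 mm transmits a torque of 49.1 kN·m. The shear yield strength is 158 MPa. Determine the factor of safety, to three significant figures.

n = 1.52

τ = 16T/(πd³) = 16×4.9100×10^7/(π×134³) = 103.9 MPa.
n = τ_limit/τ = 158/103.9 = 1.520.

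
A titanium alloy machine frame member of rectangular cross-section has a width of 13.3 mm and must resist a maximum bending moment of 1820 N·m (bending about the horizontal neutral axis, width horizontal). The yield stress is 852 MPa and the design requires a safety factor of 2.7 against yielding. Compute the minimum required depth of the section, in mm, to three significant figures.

h = 51.0 mm

σ_allow = 852/2.7 = 315.6 MPa.
For a rectangular section σ = 6M/(bh²), so h² = 6M/(b σ_allow) = 6×1820000/(13.3×315.6) = 2602 mm².
h = 51.01 mm.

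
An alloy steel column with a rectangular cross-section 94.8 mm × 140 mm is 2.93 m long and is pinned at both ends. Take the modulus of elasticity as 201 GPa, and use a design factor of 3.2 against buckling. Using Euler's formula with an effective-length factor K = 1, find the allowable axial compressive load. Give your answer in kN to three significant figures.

Buckling occurs about the weak axis: I_min = h·b³/12 = 140×94.8³/12 = 9.940×10^6 mm⁴ (b = 94.8 mm is the smaller dimension).
Effective length L_e = KL = 1×2.93 m = 2930 mm.
Euler critical load P_cr = π²EI/L_e² = π²×201000×9.940×10^6/2930² = 2.297×10^6 N.
P_allow = P_cr/n = 2.297×10^6/3.2 = 717800 N.

P_allow = 718 kN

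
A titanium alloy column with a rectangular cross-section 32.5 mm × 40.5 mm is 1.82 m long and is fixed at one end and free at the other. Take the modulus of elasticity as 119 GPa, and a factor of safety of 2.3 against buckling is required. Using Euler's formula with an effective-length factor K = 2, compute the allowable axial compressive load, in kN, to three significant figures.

P_allow = 4.47 kN

Buckling occurs about the weak axis: I_min = h·b³/12 = 40.5×32.5³/12 = 115900 mm⁴ (b = 32.5 mm is the smaller dimension).
Effective length L_e = KL = 2×1.82 m = 3640 mm.
Euler critical load P_cr = π²EI/L_e² = π²×119000×115900/3640² = 10270 N.
P_allow = P_cr/n = 10270/2.3 = 4465 N.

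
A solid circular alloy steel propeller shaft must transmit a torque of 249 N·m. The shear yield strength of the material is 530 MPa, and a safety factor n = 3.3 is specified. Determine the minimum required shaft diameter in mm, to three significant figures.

d = 19.9 mm

Allowable shear stress τ_allow = 530/3.3 = 160.6 MPa.
For a solid shaft τ = 16T/(πd³), so d³ = 16T/(π τ_allow) = 16×249000/(π×160.6) = 7896 mm³.
d = (7896)^(1/3) = 19.91 mm.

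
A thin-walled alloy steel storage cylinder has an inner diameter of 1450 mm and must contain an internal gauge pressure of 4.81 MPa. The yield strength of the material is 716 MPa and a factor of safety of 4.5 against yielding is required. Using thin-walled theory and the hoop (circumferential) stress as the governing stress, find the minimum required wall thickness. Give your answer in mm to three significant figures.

σ_allow = 716/4.5 = 159.1 MPa.
Hoop stress σ_h = pD/(2t), so t = pD/(2σ_allow) = 4.81×1450/(2×159.1) = 21.92 mm.

t = 21.9 mm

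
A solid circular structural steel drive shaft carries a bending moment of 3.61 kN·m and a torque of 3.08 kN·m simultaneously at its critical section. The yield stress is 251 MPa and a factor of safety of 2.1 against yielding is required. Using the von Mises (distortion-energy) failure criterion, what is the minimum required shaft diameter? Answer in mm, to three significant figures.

σ_allow = σ_y/n = 251/2.1 = 119.5 MPa.
For a solid shaft σ_b = 32M/(πd³) and τ = 16T/(πd³), so the von Mises stress is σ' = (16/πd³)·√(4M²+3T²).
√(4M²+3T²) = √(4×(3.610×10^6)² + 3×(3.080×10^6)²) = 8.977×10^6 N·mm.
d³ = 16×8.977×10^6/(π×119.5) = 382500 mm³.
d = 72.59 mm.

d = 72.6 mm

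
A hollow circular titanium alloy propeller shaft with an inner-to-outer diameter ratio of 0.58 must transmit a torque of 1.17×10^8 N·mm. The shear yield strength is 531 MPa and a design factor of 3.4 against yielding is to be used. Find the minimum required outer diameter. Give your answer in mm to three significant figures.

d_o = 163 mm

τ_allow = 531/3.4 = 156.2 MPa.
For a hollow shaft τ = 16T/[πd_o³(1−k⁴)] with k = 0.58, so 1−k⁴ = 0.8868.
d_o³ = 16T/[π τ_allow (1−k⁴)] = 16×1.1700×10^8/(π×156.2×0.8868) = 4.302×10^6 mm³.
d_o = 162.6 mm.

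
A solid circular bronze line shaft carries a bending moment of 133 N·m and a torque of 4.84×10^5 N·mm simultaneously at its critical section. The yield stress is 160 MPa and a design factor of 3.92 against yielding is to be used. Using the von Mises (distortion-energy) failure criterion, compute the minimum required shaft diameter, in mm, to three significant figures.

d = 47.9 mm

σ_allow = σ_y/n = 160/3.92 = 40.82 MPa.
For a solid shaft σ_b = 32M/(πd³) and τ = 16T/(πd³), so the von Mises stress is σ' = (16/πd³)·√(4M²+3T²).
√(4M²+3T²) = √(4×(133000)² + 3×(484000)²) = 879500 N·mm.
d³ = 16×879500/(π×40.82) = 109700 mm³.
d = 47.88 mm.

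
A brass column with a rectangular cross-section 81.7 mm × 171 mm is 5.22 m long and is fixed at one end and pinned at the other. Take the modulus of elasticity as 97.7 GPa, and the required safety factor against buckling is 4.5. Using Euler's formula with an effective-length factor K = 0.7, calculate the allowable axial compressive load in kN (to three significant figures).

Buckling occurs about the weak axis: I_min = h·b³/12 = 171×81.7³/12 = 7.771×10^6 mm⁴ (b = 81.7 mm is the smaller dimension).
Effective length L_e = KL = 0.7×5.22 m = 3654 mm.
Euler critical load P_cr = π²EI/L_e² = π²×97700×7.771×10^6/3654² = 561200 N.
P_allow = P_cr/n = 561200/4.5 = 124700 N.

P_allow = 125 kN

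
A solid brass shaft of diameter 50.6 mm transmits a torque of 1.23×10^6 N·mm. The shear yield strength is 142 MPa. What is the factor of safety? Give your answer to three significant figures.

n = 2.94

τ = 16T/(πd³) = 16×1230000/(π×50.6³) = 48.35 MPa.
n = τ_limit/τ = 142/48.35 = 2.937.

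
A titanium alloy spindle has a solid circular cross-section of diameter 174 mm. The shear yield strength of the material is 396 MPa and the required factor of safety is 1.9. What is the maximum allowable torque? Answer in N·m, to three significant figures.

T_allow = 2.16×10^5 N·m

τ_allow = 396/1.9 = 208.4 MPa.
For a solid shaft T_allow = τ_allow·πd³/16; πd³/16 = π×174³/16 = 1.034×10^6 mm³.
T_allow = 208.4×1.034×10^6 = 2.156×10^8 N·mm = 215600 N·m.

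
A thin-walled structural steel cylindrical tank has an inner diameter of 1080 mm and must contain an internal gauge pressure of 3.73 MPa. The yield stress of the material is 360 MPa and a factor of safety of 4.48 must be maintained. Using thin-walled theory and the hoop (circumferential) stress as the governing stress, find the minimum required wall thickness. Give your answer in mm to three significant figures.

t = 25.1 mm

σ_allow = 360/4.48 = 80.36 MPa.
Hoop stress σ_h = pD/(2t), so t = pD/(2σ_allow) = 3.73×1080/(2×80.36) = 25.07 mm.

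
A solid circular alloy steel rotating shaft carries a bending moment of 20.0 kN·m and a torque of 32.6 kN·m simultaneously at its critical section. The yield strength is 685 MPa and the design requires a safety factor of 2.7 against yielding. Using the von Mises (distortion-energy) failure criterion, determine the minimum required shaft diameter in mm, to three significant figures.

σ_allow = σ_y/n = 685/2.7 = 253.7 MPa.
For a solid shaft σ_b = 32M/(πd³) and τ = 16T/(πd³), so the von Mises stress is σ' = (16/πd³)·√(4M²+3T²).
√(4M²+3T²) = √(4×(2.000×10^7)² + 3×(3.260×10^7)²) = 6.920×10^7 N·mm.
d³ = 16×6.920×10^7/(π×253.7) = 1.389×10^6 mm³.
d = 111.6 mm.

d = 112 mm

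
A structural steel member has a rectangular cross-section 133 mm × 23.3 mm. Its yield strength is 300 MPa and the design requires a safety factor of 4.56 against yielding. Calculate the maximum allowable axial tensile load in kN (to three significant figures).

F_allow = 204 kN

σ_allow = 300/4.56 = 65.79 MPa.
A = 133×23.3 = 3099 mm².
F_allow = σ_allow × A = 65.79×3099 = 203900 N.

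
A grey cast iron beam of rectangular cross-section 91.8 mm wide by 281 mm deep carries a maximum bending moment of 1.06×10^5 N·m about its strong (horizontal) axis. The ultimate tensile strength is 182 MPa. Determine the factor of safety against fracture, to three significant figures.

Section modulus S = bh²/6 = 91.8×281²/6 = 1.208×10^6 mm³.
σ = M/S = 1.0600×10^8/1.208×10^6 = 87.74 MPa.
n = 182/87.74 = 2.074.

n = 2.07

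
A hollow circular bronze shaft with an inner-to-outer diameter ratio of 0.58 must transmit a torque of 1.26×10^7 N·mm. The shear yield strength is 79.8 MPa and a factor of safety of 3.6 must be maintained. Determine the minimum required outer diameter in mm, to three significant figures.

d_o = 148 mm

τ_allow = 79.8/3.6 = 22.17 MPa.
For a hollow shaft τ = 16T/[πd_o³(1−k⁴)] with k = 0.58, so 1−k⁴ = 0.8868.
d_o³ = 16T/[π τ_allow (1−k⁴)] = 16×1.2600×10^7/(π×22.17×0.8868) = 3.264×10^6 mm³.
d_o = 148.3 mm.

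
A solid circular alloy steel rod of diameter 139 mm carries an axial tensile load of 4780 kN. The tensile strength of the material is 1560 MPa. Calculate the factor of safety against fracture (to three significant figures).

A = πd²/4 = 15170 mm².
σ = F/A = 4780000/15170 = 315.0 MPa.
n = 1560/315.0 = 4.952.

n = 4.95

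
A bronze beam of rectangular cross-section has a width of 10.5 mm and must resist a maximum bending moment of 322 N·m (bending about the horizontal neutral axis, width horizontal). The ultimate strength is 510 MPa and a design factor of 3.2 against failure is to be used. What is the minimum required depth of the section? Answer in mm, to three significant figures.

h = 34.0 mm

σ_allow = 510/3.2 = 159.4 MPa.
For a rectangular section σ = 6M/(bh²), so h² = 6M/(b σ_allow) = 6×322000/(10.5×159.4) = 1155 mm².
h = 33.98 mm.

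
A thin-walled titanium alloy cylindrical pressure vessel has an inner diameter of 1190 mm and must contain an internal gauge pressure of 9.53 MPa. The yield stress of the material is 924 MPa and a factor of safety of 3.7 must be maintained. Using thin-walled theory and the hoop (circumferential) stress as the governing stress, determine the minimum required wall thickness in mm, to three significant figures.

t = 22.7 mm

σ_allow = 924/3.7 = 249.7 MPa.
Hoop stress σ_h = pD/(2t), so t = pD/(2σ_allow) = 9.53×1190/(2×249.7) = 22.71 mm.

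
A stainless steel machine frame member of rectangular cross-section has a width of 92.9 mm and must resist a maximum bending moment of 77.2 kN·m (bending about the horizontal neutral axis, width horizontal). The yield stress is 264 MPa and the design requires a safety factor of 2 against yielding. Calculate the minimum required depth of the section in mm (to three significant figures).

h = 194 mm

σ_allow = 264/2 = 132.0 MPa.
For a rectangular section σ = 6M/(bh²), so h² = 6M/(b σ_allow) = 6×7.7200×10^7/(92.9×132.0) = 37770 mm².
h = 194.4 mm.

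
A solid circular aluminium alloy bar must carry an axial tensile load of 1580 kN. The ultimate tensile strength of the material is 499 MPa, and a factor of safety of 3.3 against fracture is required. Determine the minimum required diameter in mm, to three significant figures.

Allowable stress σ_allow = 499/3.3 = 151.2 MPa.
Required area A = F/σ_allow = 1580000/151.2 = 10450 mm².
A = πd²/4 → d = √(4A/π) = 115.3 mm.

d = 115 mm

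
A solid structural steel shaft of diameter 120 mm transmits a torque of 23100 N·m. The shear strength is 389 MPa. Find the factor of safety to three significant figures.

τ = 16T/(πd³) = 16×2.3100×10^7/(π×120³) = 68.08 MPa.
n = τ_limit/τ = 389/68.08 = 5.714.

n = 5.71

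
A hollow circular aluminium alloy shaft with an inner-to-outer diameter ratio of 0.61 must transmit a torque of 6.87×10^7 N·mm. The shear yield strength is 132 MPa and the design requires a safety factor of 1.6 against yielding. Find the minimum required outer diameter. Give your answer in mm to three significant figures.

d_o = 170 mm

τ_allow = 132/1.6 = 82.50 MPa.
For a hollow shaft τ = 16T/[πd_o³(1−k⁴)] with k = 0.61, so 1−k⁴ = 0.8615.
d_o³ = 16T/[π τ_allow (1−k⁴)] = 16×6.8700×10^7/(π×82.50×0.8615) = 4.923×10^6 mm³.
d_o = 170.1 mm.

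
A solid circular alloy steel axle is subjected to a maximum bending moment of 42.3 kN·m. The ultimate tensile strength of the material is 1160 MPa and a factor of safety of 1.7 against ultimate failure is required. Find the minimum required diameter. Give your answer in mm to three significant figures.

σ_allow = 1160/1.7 = 682.4 MPa.
For a solid circular section σ = 32M/(πd³), so d³ = 32M/(π σ_allow) = 32×4.2300×10^7/(π×682.4) = 631400 mm³.
d = 85.79 mm.

d = 85.8 mm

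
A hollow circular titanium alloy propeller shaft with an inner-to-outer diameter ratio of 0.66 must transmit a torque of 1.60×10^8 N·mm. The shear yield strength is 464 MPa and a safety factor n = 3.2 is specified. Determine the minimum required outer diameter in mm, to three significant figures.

τ_allow = 464/3.2 = 145.0 MPa.
For a hollow shaft τ = 16T/[πd_o³(1−k⁴)] with k = 0.66, so 1−k⁴ = 0.8103.
d_o³ = 16T/[π τ_allow (1−k⁴)] = 16×1.6000×10^8/(π×145.0×0.8103) = 6.936×10^6 mm³.
d_o = 190.7 mm.

d_o = 191 mm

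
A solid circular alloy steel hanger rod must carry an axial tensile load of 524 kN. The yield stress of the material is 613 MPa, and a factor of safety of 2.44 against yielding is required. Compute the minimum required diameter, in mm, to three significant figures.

d = 51.5 mm

Allowable stress σ_allow = 613/2.44 = 251.2 MPa.
Required area A = F/σ_allow = 524000/251.2 = 2086 mm².
A = πd²/4 → d = √(4A/π) = 51.53 mm.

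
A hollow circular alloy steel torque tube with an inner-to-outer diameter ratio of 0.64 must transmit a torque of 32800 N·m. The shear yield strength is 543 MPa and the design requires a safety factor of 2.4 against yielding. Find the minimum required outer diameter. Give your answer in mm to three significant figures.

d_o = 96.1 mm

τ_allow = 543/2.4 = 226.2 MPa.
For a hollow shaft τ = 16T/[πd_o³(1−k⁴)] with k = 0.64, so 1−k⁴ = 0.8322.
d_o³ = 16T/[π τ_allow (1−k⁴)] = 16×3.2800×10^7/(π×226.2×0.8322) = 887200 mm³.
d_o = 96.09 mm.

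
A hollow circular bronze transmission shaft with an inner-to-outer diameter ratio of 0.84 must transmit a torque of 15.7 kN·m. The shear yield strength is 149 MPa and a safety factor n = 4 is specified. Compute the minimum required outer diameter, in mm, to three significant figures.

d_o = 162 mm

τ_allow = 149/4 = 37.25 MPa.
For a hollow shaft τ = 16T/[πd_o³(1−k⁴)] with k = 0.84, so 1−k⁴ = 0.5021.
d_o³ = 16T/[π τ_allow (1−k⁴)] = 16×1.5700×10^7/(π×37.25×0.5021) = 4.275×10^6 mm³.
d_o = 162.3 mm.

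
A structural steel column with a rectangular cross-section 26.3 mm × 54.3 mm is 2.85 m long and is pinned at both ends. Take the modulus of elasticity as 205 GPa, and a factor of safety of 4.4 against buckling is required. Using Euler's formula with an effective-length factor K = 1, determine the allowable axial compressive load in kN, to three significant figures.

P_allow = 4.66 kN

Buckling occurs about the weak axis: I_min = h·b³/12 = 54.3×26.3³/12 = 82320 mm⁴ (b = 26.3 mm is the smaller dimension).
Effective length L_e = KL = 1×2.85 m = 2850 mm.
Euler critical load P_cr = π²EI/L_e² = π²×205000×82320/2850² = 20500 N.
P_allow = P_cr/n = 20500/4.4 = 4660 N.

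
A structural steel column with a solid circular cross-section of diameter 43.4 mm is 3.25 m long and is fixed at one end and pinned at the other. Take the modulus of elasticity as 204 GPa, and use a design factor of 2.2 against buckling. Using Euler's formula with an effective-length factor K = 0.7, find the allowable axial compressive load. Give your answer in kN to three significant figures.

I = πd⁴/64 = π×43.4⁴/64 = 174200 mm⁴.
Effective length L_e = KL = 0.7×3.25 m = 2275 mm.
Euler critical load P_cr = π²EI/L_e² = π²×204000×174200/2275² = 67750 N.
P_allow = P_cr/n = 67750/2.2 = 30790 N.

P_allow = 30.8 kN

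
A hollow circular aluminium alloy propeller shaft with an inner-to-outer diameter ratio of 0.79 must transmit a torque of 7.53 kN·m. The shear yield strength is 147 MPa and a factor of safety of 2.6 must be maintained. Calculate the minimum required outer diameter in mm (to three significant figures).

d_o = 104 mm

τ_allow = 147/2.6 = 56.54 MPa.
For a hollow shaft τ = 16T/[πd_o³(1−k⁴)] with k = 0.79, so 1−k⁴ = 0.6105.
d_o³ = 16T/[π τ_allow (1−k⁴)] = 16×7530000/(π×56.54×0.6105) = 1.111×10^6 mm³.
d_o = 103.6 mm.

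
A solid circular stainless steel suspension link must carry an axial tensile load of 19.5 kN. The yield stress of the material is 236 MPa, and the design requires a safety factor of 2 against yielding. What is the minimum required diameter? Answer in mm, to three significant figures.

Allowable stress σ_allow = 236/2 = 118.0 MPa.
Required area A = F/σ_allow = 19500/118.0 = 165.3 mm².
A = πd²/4 → d = √(4A/π) = 14.51 mm.

d = 14.5 mm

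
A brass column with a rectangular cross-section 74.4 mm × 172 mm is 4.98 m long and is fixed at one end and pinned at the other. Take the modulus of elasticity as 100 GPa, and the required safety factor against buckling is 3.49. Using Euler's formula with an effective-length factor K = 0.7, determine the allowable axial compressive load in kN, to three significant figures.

P_allow = 137 kN

Buckling occurs about the weak axis: I_min = h·b³/12 = 172×74.4³/12 = 5.903×10^6 mm⁴ (b = 74.4 mm is the smaller dimension).
Effective length L_e = KL = 0.7×4.98 m = 3486 mm.
Euler critical load P_cr = π²EI/L_e² = π²×100000×5.903×10^6/3486² = 479400 N.
P_allow = P_cr/n = 479400/3.49 = 137400 N.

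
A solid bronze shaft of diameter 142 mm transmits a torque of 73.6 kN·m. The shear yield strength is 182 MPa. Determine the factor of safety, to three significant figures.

n = 1.39

τ = 16T/(πd³) = 16×7.3600×10^7/(π×142³) = 130.9 MPa.
n = τ_limit/τ = 182/130.9 = 1.390.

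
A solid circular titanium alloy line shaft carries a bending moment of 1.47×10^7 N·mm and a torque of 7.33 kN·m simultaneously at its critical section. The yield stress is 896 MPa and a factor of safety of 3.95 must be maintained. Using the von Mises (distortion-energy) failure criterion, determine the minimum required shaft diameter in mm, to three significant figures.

σ_allow = σ_y/n = 896/3.95 = 226.8 MPa.
For a solid shaft σ_b = 32M/(πd³) and τ = 16T/(πd³), so the von Mises stress is σ' = (16/πd³)·√(4M²+3T²).
√(4M²+3T²) = √(4×(1.470×10^7)² + 3×(7.330×10^6)²) = 3.202×10^7 N·mm.
d³ = 16×3.202×10^7/(π×226.8) = 719000 mm³.
d = 89.59 mm.

d = 89.6 mm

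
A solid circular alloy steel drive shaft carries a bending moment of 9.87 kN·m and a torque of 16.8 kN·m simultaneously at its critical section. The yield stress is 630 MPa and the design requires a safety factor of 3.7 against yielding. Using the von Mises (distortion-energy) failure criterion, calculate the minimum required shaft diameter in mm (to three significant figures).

σ_allow = σ_y/n = 630/3.7 = 170.3 MPa.
For a solid shaft σ_b = 32M/(πd³) and τ = 16T/(πd³), so the von Mises stress is σ' = (16/πd³)·√(4M²+3T²).
√(4M²+3T²) = √(4×(9.870×10^6)² + 3×(1.680×10^7)²) = 3.516×10^7 N·mm.
d³ = 16×3.516×10^7/(π×170.3) = 1.052×10^6 mm³.
d = 101.7 mm.

d = 102 mm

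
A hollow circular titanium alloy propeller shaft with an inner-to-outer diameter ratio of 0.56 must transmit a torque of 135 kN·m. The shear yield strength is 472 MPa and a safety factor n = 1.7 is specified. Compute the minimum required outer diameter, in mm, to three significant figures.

d_o = 140 mm

τ_allow = 472/1.7 = 277.6 MPa.
For a hollow shaft τ = 16T/[πd_o³(1−k⁴)] with k = 0.56, so 1−k⁴ = 0.9017.
d_o³ = 16T/[π τ_allow (1−k⁴)] = 16×1.3500×10^8/(π×277.6×0.9017) = 2.746×10^6 mm³.
d_o = 140.0 mm.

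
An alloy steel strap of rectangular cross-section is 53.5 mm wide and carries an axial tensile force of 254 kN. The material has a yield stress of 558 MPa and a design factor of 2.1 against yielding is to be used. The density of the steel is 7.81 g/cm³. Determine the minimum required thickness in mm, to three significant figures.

σ_allow = 558/2.1 = 265.7 MPa.
Required area A = F/σ_allow = 254000/265.7 = 955.9 mm².
t = A/w = 955.9/53.5 = 17.87 mm.

t = 17.9 mm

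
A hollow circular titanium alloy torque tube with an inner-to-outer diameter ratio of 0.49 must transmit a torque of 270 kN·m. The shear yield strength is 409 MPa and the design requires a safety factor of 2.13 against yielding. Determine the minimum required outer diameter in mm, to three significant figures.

τ_allow = 409/2.13 = 192.0 MPa.
For a hollow shaft τ = 16T/[πd_o³(1−k⁴)] with k = 0.49, so 1−k⁴ = 0.9424.
d_o³ = 16T/[π τ_allow (1−k⁴)] = 16×2.7000×10^8/(π×192.0×0.9424) = 7.599×10^6 mm³.
d_o = 196.6 mm.

d_o = 197 mm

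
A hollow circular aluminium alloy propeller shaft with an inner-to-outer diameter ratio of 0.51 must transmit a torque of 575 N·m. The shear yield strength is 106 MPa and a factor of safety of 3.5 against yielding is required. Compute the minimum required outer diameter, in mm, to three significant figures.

τ_allow = 106/3.5 = 30.29 MPa.
For a hollow shaft τ = 16T/[πd_o³(1−k⁴)] with k = 0.51, so 1−k⁴ = 0.9323.
d_o³ = 16T/[π τ_allow (1−k⁴)] = 16×575000/(π×30.29×0.9323) = 103700 mm³.
d_o = 46.98 mm.

d_o = 47.0 mm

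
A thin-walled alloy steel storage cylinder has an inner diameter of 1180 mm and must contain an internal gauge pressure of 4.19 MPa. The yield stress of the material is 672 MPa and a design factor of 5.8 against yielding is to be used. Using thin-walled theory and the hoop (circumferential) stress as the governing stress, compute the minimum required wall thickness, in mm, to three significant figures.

t = 21.3 mm

σ_allow = 672/5.8 = 115.9 MPa.
Hoop stress σ_h = pD/(2t), so t = pD/(2σ_allow) = 4.19×1180/(2×115.9) = 21.34 mm.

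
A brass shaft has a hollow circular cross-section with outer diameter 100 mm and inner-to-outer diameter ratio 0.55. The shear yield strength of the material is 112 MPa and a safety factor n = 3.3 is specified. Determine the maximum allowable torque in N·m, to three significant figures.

τ_allow = 112/3.3 = 33.94 MPa.
For a hollow shaft T_allow = τ_allow·πd_o³(1−k⁴)/16 with 1−k⁴ = 0.9085, so πd_o³(1−k⁴)/16 = 178400 mm³.
T_allow = 33.94×178400 = 6.054×10^6 N·mm = 6054 N·m.

T_allow = 6050 N·m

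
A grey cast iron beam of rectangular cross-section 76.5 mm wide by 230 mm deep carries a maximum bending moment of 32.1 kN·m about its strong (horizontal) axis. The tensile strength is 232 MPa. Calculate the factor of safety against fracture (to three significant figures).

Section modulus S = bh²/6 = 76.5×230²/6 = 674500 mm³.
σ = M/S = 3.2100×10^7/674500 = 47.59 MPa.
n = 232/47.59 = 4.875.

n = 4.87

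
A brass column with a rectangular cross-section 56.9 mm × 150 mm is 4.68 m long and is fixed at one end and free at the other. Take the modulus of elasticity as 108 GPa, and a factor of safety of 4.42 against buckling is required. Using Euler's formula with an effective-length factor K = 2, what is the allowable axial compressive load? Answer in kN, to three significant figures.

P_allow = 6.34 kN

Buckling occurs about the weak axis: I_min = h·b³/12 = 150×56.9³/12 = 2.303×10^6 mm⁴ (b = 56.9 mm is the smaller dimension).
Effective length L_e = KL = 2×4.68 m = 9360 mm.
Euler critical load P_cr = π²EI/L_e² = π²×108000×2.303×10^6/9360² = 28020 N.
P_allow = P_cr/n = 28020/4.42 = 6339 N.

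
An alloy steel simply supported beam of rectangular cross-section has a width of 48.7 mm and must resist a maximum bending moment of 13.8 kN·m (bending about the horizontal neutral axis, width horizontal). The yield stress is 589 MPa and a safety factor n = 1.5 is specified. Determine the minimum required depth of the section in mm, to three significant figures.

σ_allow = 589/1.5 = 392.7 MPa.
For a rectangular section σ = 6M/(bh²), so h² = 6M/(b σ_allow) = 6×1.3800×10^7/(48.7×392.7) = 4330 mm².
h = 65.80 mm.

h = 65.8 mm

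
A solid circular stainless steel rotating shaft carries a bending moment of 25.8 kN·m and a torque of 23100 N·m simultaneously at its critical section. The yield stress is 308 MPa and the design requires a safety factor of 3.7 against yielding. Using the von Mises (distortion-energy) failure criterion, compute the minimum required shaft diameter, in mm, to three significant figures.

d = 159 mm

σ_allow = σ_y/n = 308/3.7 = 83.24 MPa.
For a solid shaft σ_b = 32M/(πd³) and τ = 16T/(πd³), so the von Mises stress is σ' = (16/πd³)·√(4M²+3T²).
√(4M²+3T²) = √(4×(2.580×10^7)² + 3×(2.310×10^7)²) = 6.529×10^7 N·mm.
d³ = 16×6.529×10^7/(π×83.24) = 3.995×10^6 mm³.
d = 158.7 mm.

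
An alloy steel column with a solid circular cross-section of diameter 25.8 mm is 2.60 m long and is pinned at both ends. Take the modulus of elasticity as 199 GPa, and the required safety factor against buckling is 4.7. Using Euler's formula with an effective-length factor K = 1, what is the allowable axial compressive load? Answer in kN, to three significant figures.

P_allow = 1.34 kN

I = πd⁴/64 = π×25.8⁴/64 = 21750 mm⁴.
Effective length L_e = KL = 1×2.60 m = 2600 mm.
Euler critical load P_cr = π²EI/L_e² = π²×199000×21750/2600² = 6319 N.
P_allow = P_cr/n = 6319/4.7 = 1344 N.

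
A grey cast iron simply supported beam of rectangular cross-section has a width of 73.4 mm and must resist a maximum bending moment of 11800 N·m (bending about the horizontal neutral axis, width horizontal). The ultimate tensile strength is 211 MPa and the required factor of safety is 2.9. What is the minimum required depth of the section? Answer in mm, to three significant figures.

σ_allow = 211/2.9 = 72.76 MPa.
For a rectangular section σ = 6M/(bh²), so h² = 6M/(b σ_allow) = 6×1.1800×10^7/(73.4×72.76) = 13260 mm².
h = 115.1 mm.

h = 115 mm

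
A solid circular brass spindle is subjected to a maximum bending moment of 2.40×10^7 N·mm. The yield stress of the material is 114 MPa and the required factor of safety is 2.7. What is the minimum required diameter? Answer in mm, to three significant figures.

d = 180 mm

σ_allow = 114/2.7 = 42.22 MPa.
For a solid circular section σ = 32M/(πd³), so d³ = 32M/(π σ_allow) = 32×2.4000×10^7/(π×42.22) = 5.790×10^6 mm³.
d = 179.6 mm.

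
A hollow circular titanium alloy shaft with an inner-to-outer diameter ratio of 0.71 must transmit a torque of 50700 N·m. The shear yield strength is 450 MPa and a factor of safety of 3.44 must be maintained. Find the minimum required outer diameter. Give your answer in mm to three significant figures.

τ_allow = 450/3.44 = 130.8 MPa.
For a hollow shaft τ = 16T/[πd_o³(1−k⁴)] with k = 0.71, so 1−k⁴ = 0.7459.
d_o³ = 16T/[π τ_allow (1−k⁴)] = 16×5.0700×10^7/(π×130.8×0.7459) = 2.646×10^6 mm³.
d_o = 138.3 mm.

d_o = 138 mm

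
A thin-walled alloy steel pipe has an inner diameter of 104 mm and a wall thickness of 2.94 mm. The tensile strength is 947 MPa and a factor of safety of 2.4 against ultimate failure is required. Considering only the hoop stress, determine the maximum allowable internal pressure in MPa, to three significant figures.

σ_allow = 947/2.4 = 394.6 MPa.
σ_h = pD/(2t) → p_allow = 2σ_allow t/D = 2×394.6×2.94/104 = 22.31 MPa.

p_allow = 22.3 MPa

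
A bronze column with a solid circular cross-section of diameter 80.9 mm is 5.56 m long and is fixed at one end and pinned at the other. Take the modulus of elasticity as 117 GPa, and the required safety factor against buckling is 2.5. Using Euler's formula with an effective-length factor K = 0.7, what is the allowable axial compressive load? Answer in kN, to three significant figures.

P_allow = 64.1 kN

I = πd⁴/64 = π×80.9⁴/64 = 2.103×10^6 mm⁴.
Effective length L_e = KL = 0.7×5.56 m = 3892 mm.
Euler critical load P_cr = π²EI/L_e² = π²×117000×2.103×10^6/3892² = 160300 N.
P_allow = P_cr/n = 160300/2.5 = 64120 N.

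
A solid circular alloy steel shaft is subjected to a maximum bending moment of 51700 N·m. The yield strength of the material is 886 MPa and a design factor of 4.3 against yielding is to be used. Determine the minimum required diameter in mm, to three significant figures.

σ_allow = 886/4.3 = 206.0 MPa.
For a solid circular section σ = 32M/(πd³), so d³ = 32M/(π σ_allow) = 32×5.1700×10^7/(π×206.0) = 2.556×10^6 mm³.
d = 136.7 mm.

d = 137 mm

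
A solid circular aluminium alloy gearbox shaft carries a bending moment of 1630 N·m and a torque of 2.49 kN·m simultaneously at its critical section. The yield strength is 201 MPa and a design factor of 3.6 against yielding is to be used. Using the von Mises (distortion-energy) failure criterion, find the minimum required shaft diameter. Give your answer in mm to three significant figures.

d = 79.0 mm

σ_allow = σ_y/n = 201/3.6 = 55.83 MPa.
For a solid shaft σ_b = 32M/(πd³) and τ = 16T/(πd³), so the von Mises stress is σ' = (16/πd³)·√(4M²+3T²).
√(4M²+3T²) = √(4×(1.630×10^6)² + 3×(2.490×10^6)²) = 5.406×10^6 N·mm.
d³ = 16×5.406×10^6/(π×55.83) = 493100 mm³.
d = 79.01 mm.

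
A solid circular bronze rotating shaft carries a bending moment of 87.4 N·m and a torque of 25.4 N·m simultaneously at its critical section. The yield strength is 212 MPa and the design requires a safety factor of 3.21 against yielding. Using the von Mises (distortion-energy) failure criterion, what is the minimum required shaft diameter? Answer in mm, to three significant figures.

d = 24.0 mm

σ_allow = σ_y/n = 212/3.21 = 66.04 MPa.
For a solid shaft σ_b = 32M/(πd³) and τ = 16T/(πd³), so the von Mises stress is σ' = (16/πd³)·√(4M²+3T²).
√(4M²+3T²) = √(4×(87400)² + 3×(25400)²) = 180300 N·mm.
d³ = 16×180300/(π×66.04) = 13900 mm³.
d = 24.04 mm.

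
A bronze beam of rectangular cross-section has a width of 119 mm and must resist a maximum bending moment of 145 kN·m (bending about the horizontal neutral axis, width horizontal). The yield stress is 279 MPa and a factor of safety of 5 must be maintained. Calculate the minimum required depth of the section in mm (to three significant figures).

σ_allow = 279/5 = 55.80 MPa.
For a rectangular section σ = 6M/(bh²), so h² = 6M/(b σ_allow) = 6×1.4500×10^8/(119×55.80) = 131000 mm².
h = 362.0 mm.

h = 362 mm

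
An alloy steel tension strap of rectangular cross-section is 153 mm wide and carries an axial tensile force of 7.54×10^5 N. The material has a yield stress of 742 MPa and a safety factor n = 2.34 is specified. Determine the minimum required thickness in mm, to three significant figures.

σ_allow = 742/2.34 = 317.1 MPa.
Required area A = F/σ_allow = 754000/317.1 = 2378 mm².
t = A/w = 2378/153 = 15.54 mm.

t = 15.5 mm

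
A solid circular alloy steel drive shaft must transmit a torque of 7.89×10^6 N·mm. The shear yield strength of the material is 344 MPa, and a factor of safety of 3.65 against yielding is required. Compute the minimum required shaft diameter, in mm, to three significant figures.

d = 75.3 mm

Allowable shear stress τ_allow = 344/3.65 = 94.25 MPa.
For a solid shaft τ = 16T/(πd³), so d³ = 16T/(π τ_allow) = 16×7890000/(π×94.25) = 426400 mm³.
d = (426400)^(1/3) = 75.27 mm.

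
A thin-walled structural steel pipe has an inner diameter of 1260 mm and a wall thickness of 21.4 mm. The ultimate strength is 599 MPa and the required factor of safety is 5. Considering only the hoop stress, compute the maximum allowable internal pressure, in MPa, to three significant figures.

σ_allow = 599/5 = 119.8 MPa.
σ_h = pD/(2t) → p_allow = 2σ_allow t/D = 2×119.8×21.4/1260 = 4.069 MPa.

p_allow = 4.07 MPa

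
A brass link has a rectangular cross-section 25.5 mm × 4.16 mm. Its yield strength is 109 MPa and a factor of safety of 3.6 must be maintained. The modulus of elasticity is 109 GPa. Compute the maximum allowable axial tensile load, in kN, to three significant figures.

σ_allow = 109/3.6 = 30.28 MPa.
A = 25.5×4.16 = 106.1 mm².
F_allow = σ_allow × A = 30.28×106.1 = 3212 N.

F_allow = 3.21 kN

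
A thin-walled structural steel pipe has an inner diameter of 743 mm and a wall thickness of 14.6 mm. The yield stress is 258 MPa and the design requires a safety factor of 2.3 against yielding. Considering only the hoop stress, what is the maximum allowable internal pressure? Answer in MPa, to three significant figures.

p_allow = 4.41 MPa

σ_allow = 258/2.3 = 112.2 MPa.
σ_h = pD/(2t) → p_allow = 2σ_allow t/D = 2×112.2×14.6/743 = 4.408 MPa.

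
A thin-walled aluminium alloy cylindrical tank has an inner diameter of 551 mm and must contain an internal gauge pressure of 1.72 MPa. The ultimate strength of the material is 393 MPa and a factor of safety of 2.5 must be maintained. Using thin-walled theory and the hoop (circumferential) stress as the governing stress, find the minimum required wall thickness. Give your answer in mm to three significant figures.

t = 3.01 mm

σ_allow = 393/2.5 = 157.2 MPa.
Hoop stress σ_h = pD/(2t), so t = pD/(2σ_allow) = 1.72×551/(2×157.2) = 3.014 mm.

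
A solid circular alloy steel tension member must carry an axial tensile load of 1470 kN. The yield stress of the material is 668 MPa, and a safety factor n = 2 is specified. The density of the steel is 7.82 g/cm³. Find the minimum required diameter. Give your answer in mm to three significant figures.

Allowable stress σ_allow = 668/2 = 334.0 MPa.
Required area A = F/σ_allow = 1470000/334.0 = 4401 mm².
A = πd²/4 → d = √(4A/π) = 74.86 mm.

d = 74.9 mm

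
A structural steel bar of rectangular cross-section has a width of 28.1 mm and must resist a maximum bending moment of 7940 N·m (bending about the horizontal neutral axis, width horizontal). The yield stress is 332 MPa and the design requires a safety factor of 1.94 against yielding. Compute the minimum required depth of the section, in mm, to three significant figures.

σ_allow = 332/1.94 = 171.1 MPa.
For a rectangular section σ = 6M/(bh²), so h² = 6M/(b σ_allow) = 6×7940000/(28.1×171.1) = 9907 mm².
h = 99.53 mm.

h = 99.5 mm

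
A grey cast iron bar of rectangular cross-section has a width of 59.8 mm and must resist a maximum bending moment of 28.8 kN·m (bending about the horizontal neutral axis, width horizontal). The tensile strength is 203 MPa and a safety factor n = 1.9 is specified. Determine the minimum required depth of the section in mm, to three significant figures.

σ_allow = 203/1.9 = 106.8 MPa.
For a rectangular section σ = 6M/(bh²), so h² = 6M/(b σ_allow) = 6×2.8800×10^7/(59.8×106.8) = 27050 mm².
h = 164.5 mm.

h = 164 mm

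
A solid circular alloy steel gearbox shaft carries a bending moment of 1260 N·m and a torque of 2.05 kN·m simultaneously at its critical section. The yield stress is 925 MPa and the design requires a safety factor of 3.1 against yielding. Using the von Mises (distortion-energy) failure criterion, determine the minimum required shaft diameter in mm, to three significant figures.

d = 42.0 mm

σ_allow = σ_y/n = 925/3.1 = 298.4 MPa.
For a solid shaft σ_b = 32M/(πd³) and τ = 16T/(πd³), so the von Mises stress is σ' = (16/πd³)·√(4M²+3T²).
√(4M²+3T²) = √(4×(1.260×10^6)² + 3×(2.050×10^6)²) = 4.354×10^6 N·mm.
d³ = 16×4.354×10^6/(π×298.4) = 74320 mm³.
d = 42.04 mm.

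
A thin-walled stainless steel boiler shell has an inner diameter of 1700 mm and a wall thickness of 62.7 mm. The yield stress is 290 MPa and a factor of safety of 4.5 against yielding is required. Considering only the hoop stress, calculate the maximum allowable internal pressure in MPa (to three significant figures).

σ_allow = 290/4.5 = 64.44 MPa.
σ_h = pD/(2t) → p_allow = 2σ_allow t/D = 2×64.44×62.7/1700 = 4.754 MPa.

p_allow = 4.75 MPa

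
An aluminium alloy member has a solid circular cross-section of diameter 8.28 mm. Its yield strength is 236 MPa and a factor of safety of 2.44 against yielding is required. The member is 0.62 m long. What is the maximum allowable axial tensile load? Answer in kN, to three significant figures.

F_allow = 5.21 kN

σ_allow = 236/2.44 = 96.72 MPa.
A = πd²/4 = π×8.28²/4 = 53.85 mm².
F_allow = σ_allow × A = 96.72×53.85 = 5208 N.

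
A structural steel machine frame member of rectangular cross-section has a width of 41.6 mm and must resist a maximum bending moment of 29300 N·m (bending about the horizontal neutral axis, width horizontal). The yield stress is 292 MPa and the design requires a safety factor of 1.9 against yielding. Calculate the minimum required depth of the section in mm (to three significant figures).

h = 166 mm

σ_allow = 292/1.9 = 153.7 MPa.
For a rectangular section σ = 6M/(bh²), so h² = 6M/(b σ_allow) = 6×2.9300×10^7/(41.6×153.7) = 27500 mm².
h = 165.8 mm.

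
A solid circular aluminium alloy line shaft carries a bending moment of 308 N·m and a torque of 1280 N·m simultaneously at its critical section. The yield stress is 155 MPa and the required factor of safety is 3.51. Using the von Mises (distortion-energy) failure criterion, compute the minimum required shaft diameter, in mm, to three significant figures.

σ_allow = σ_y/n = 155/3.51 = 44.16 MPa.
For a solid shaft σ_b = 32M/(πd³) and τ = 16T/(πd³), so the von Mises stress is σ' = (16/πd³)·√(4M²+3T²).
√(4M²+3T²) = √(4×(308000)² + 3×(1.280×10^6)²) = 2.301×10^6 N·mm.
d³ = 16×2.301×10^6/(π×44.16) = 265400 mm³.
d = 64.26 mm.

d = 64.3 mm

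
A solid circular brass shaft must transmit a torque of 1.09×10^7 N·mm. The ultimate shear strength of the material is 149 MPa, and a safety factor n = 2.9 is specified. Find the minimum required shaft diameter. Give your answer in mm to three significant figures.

Allowable shear stress τ_allow = 149/2.9 = 51.38 MPa.
For a solid shaft τ = 16T/(πd³), so d³ = 16T/(π τ_allow) = 16×1.0900×10^7/(π×51.38) = 1.080×10^6 mm³.
d = (1.080×10^6)^(1/3) = 102.6 mm.

d = 103 mm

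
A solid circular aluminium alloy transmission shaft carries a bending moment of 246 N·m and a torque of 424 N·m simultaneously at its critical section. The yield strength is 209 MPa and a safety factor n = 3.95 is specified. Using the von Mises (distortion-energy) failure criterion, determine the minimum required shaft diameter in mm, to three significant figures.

d = 44.0 mm

σ_allow = σ_y/n = 209/3.95 = 52.91 MPa.
For a solid shaft σ_b = 32M/(πd³) and τ = 16T/(πd³), so the von Mises stress is σ' = (16/πd³)·√(4M²+3T²).
√(4M²+3T²) = √(4×(246000)² + 3×(424000)²) = 884000 N·mm.
d³ = 16×884000/(π×52.91) = 85090 mm³.
d = 43.98 mm.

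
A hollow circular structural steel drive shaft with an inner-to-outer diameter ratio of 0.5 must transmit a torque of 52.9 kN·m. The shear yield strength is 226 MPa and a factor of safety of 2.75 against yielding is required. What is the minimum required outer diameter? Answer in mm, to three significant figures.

d_o = 152 mm

τ_allow = 226/2.75 = 82.18 MPa.
For a hollow shaft τ = 16T/[πd_o³(1−k⁴)] with k = 0.5, so 1−k⁴ = 0.9375.
d_o³ = 16T/[π τ_allow (1−k⁴)] = 16×5.2900×10^7/(π×82.18×0.9375) = 3.497×10^6 mm³.
d_o = 151.8 mm.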